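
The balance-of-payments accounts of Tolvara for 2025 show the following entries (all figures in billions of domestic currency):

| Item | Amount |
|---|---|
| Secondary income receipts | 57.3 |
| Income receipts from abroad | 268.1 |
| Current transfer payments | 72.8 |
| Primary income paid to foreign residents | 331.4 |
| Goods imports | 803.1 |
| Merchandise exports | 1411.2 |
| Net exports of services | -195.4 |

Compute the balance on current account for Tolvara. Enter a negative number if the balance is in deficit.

Goods balance = 1411.2 - 803.1 = 608.1
Services balance = -195.4
Trade balance (goods + services) = 608.1 + (-195.4) = 412.7
Net primary income = 268.1 - 331.4 = -63.3
Net secondary income = 57.3 - 72.8 = -15.5
Current account = 412.7 + (-63.3) + (-15.5) = 333.9

333.9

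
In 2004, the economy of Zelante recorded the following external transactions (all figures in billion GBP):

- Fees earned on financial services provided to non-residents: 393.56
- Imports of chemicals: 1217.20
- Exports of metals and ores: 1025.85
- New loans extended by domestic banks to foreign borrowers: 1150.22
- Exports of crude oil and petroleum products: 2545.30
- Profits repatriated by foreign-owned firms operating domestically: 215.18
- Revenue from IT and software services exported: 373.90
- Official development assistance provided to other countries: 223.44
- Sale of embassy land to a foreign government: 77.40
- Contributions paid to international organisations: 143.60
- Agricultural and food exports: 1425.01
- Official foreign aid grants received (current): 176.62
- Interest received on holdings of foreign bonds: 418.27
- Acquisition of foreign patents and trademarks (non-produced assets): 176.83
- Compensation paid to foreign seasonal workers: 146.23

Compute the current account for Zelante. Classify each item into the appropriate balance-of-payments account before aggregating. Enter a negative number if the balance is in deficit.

4412.86

Goods: 1425.01 - 1217.20 + 2545.30 + 1025.85 = 3778.96
Services: 393.56 + 373.90 = 767.46
Primary income: -215.18 - 146.23 + 418.27 = 56.86
Secondary income: -143.60 - 223.44 + 176.62 = -190.42
Current account = 3778.96 + 767.46 + 56.86 + (-190.42) = 4412.86
(Excluded from the current account — financial account: new loans extended by domestic banks to foreign borrowers 1150.22; capital account: sale of embassy land to a foreign government 77.40, acquisition of foreign patents and trademarks (non-produced assets) 176.83.)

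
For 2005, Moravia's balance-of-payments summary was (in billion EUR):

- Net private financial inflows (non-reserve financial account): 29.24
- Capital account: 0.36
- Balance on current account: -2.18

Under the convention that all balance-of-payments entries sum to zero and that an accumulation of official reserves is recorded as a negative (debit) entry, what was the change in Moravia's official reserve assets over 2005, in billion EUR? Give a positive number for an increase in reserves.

27.42

Official reserve transactions balance = -((-2.18) + 0.36 + 29.24) = -27.42
An accumulation of reserves is recorded as a debit (negative entry), so the change in the stock of reserves is the negative of that balance.
Change in official reserves = -(-27.42) = 27.42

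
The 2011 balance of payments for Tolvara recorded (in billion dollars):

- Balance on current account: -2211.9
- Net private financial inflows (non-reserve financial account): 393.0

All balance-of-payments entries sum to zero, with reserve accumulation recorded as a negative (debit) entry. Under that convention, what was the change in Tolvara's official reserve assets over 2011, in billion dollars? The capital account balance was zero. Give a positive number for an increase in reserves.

-1818.9

Official reserve transactions balance = -((-2211.9) + 393.0) = 1818.9
An accumulation of reserves is recorded as a debit (negative entry), so the change in the stock of reserves is the negative of that balance.
Change in official reserves = -(1818.9) = -1818.9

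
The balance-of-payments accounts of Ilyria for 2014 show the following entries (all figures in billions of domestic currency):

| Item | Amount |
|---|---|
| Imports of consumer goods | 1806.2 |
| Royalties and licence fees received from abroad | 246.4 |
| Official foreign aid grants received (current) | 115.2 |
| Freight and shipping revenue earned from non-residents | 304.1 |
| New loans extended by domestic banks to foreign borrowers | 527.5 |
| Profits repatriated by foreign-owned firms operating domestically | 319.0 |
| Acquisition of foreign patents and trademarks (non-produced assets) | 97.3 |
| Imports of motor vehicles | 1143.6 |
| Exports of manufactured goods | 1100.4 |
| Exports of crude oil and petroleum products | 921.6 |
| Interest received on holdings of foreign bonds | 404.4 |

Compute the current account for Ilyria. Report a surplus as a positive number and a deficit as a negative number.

Goods: -1806.2 + 921.6 - 1143.6 + 1100.4 = -927.8
Services: 246.4 + 304.1 = 550.5
Primary income: 404.4 - 319.0 = 85.4
Secondary income: 115.2
Current account = (-927.8) + 550.5 + 85.4 + 115.2 = -176.7
(Excluded from the current account — financial account: new loans extended by domestic banks to foreign borrowers 527.5; capital account: acquisition of foreign patents and trademarks (non-produced assets) 97.3.)

-176.7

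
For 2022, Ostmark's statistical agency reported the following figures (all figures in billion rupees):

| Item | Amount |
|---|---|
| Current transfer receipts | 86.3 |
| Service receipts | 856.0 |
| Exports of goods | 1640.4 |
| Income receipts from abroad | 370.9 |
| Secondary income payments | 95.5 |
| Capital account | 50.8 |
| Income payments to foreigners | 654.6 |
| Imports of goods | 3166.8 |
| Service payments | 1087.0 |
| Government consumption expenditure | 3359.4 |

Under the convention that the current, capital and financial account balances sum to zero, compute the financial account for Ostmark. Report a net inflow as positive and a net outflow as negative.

Goods balance = 1640.4 - 3166.8 = -1526.4
Services balance = 856.0 - 1087.0 = -231.0
Trade balance (goods + services) = -1526.4 + (-231.0) = -1757.4
Net primary income = 370.9 - 654.6 = -283.7
Net secondary income = 86.3 - 95.5 = -9.2
Current account = -1757.4 + (-283.7) + (-9.2) = -2050.3
Financial account = -(-2050.3 + 50.8) = 1999.5

1999.5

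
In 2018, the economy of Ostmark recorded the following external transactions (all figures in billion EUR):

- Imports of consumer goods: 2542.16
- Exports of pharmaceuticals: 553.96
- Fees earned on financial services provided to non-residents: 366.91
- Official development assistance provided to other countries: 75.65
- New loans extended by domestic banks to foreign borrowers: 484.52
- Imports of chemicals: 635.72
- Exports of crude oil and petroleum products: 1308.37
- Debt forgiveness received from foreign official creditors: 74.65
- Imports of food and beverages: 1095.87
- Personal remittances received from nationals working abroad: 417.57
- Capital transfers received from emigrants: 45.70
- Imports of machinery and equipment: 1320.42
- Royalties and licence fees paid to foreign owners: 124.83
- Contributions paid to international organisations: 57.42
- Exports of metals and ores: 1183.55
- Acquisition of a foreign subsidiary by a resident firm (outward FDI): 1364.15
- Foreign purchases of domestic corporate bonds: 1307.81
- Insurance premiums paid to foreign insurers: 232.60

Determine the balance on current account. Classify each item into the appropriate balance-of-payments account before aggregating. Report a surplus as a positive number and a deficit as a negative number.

Goods: 1308.37 - 635.72 - 1320.42 - 1095.87 + 553.96 + 1183.55 - 2542.16 = -2548.29
Services: -124.83 - 232.60 + 366.91 = 9.48
Secondary income: -57.42 + 417.57 - 75.65 = 284.50
Current account = (-2548.29) + 9.48 + 284.50 = -2254.31
(Excluded from the current account — financial account: new loans extended by domestic banks to foreign borrowers 484.52, acquisition of a foreign subsidiary by a resident firm (outward FDI) 1364.15, foreign purchases of domestic corporate bonds 1307.81; capital account: debt forgiveness received from foreign official creditors 74.65, capital transfers received from emigrants 45.70.)

-2254.31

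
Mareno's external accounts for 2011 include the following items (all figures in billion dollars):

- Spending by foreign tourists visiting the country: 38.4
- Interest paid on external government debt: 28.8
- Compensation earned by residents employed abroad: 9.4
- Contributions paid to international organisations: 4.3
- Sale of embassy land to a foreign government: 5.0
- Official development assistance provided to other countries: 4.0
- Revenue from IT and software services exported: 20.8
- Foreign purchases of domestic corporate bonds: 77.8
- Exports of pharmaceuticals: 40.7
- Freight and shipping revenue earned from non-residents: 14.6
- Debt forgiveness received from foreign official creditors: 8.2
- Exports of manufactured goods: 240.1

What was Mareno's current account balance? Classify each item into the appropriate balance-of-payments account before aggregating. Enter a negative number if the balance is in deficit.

Goods: 240.1 + 40.7 = 280.8
Services: 14.6 + 38.4 + 20.8 = 73.8
Primary income: -28.8 + 9.4 = -19.4
Secondary income: -4.3 - 4.0 = -8.3
Current account = 280.8 + 73.8 + (-19.4) + (-8.3) = 326.9
(Excluded from the current account — capital account: sale of embassy land to a foreign government 5.0, debt forgiveness received from foreign official creditors 8.2; financial account: foreign purchases of domestic corporate bonds 77.8.)

326.9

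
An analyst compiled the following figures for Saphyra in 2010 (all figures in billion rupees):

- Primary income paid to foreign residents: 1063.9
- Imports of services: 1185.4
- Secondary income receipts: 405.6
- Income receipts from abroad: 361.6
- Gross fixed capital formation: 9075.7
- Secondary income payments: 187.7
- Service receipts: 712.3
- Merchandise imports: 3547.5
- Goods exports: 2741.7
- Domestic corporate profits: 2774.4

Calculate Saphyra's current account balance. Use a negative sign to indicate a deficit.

-1763.3

Goods balance = 2741.7 - 3547.5 = -805.8
Services balance = 712.3 - 1185.4 = -473.1
Trade balance (goods + services) = -805.8 + (-473.1) = -1278.9
Net primary income = 361.6 - 1063.9 = -702.3
Net secondary income = 405.6 - 187.7 = 217.9
Current account = -1278.9 + (-702.3) + 217.9 = -1763.3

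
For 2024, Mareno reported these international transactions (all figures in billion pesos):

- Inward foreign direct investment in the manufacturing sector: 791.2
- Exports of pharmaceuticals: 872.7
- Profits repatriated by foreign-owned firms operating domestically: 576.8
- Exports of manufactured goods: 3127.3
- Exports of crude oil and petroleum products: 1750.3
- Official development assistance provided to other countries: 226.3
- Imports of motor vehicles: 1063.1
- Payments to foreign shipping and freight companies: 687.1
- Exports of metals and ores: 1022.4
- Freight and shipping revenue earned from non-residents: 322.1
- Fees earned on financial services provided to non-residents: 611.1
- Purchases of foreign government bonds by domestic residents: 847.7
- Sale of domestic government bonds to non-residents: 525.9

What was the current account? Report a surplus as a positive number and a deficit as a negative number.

Goods: -1063.1 + 1022.4 + 1750.3 + 872.7 + 3127.3 = 5709.6
Services: 322.1 - 687.1 + 611.1 = 246.1
Primary income: -576.8
Secondary income: -226.3
Current account = 5709.6 + 246.1 + (-576.8) + (-226.3) = 5152.6
(Excluded from the current account — financial account: inward foreign direct investment in the manufacturing sector 791.2, purchases of foreign government bonds by domestic residents 847.7, sale of domestic government bonds to non-residents 525.9.)

5152.6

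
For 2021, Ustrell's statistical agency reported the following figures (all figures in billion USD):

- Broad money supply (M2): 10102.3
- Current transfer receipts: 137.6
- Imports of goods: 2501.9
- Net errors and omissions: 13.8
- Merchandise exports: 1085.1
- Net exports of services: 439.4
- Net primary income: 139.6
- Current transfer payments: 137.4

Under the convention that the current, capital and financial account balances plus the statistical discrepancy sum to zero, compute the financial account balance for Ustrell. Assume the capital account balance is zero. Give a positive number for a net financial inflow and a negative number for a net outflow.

Goods balance = 1085.1 - 2501.9 = -1416.8
Services balance = 439.4
Trade balance (goods + services) = -1416.8 + 439.4 = -977.4
Net primary income = 139.6
Net secondary income = 137.6 - 137.4 = 0.2
Current account = -977.4 + 139.6 + 0.2 = -837.6
Financial account = -(-837.6 + 13.8) = 823.8

823.8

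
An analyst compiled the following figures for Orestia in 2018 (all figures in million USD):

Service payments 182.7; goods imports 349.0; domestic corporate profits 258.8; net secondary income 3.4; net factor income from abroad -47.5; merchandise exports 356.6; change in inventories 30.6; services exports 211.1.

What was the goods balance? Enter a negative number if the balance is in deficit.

7.6

Goods balance = 356.6 - 349.0 = 7.6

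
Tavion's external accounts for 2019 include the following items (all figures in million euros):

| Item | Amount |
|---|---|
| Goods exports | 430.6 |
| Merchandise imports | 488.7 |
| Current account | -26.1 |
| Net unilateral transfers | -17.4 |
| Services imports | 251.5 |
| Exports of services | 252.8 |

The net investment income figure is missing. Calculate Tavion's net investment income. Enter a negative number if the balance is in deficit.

48.1

Current account = goods balance + services balance + net primary income + net secondary income
Sum of the known components = -74.2
Net investment income = CA - (known components) = -26.1 - (-74.2) = 48.1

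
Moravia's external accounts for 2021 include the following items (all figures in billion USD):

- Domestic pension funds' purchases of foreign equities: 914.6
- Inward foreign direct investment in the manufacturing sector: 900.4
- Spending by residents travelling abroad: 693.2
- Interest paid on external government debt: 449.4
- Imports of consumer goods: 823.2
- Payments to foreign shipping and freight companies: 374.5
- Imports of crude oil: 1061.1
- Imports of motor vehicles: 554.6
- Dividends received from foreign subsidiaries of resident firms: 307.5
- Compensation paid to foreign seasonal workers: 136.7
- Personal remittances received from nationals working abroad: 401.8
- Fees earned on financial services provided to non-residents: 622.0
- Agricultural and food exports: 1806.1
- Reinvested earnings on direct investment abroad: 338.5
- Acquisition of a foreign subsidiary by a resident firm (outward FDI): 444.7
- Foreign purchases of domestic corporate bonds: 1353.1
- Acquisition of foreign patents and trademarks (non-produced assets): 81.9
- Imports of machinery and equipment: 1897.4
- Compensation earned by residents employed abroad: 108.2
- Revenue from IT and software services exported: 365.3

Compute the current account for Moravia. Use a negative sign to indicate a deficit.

-2040.7

Goods: -1897.4 - 1061.1 - 823.2 - 554.6 + 1806.1 = -2530.2
Services: -374.5 - 693.2 + 365.3 + 622.0 = -80.4
Primary income: -136.7 + 108.2 + 338.5 + 307.5 - 449.4 = 168.1
Secondary income: 401.8
Current account = (-2530.2) + (-80.4) + 168.1 + 401.8 = -2040.7
(Excluded from the current account — financial account: domestic pension funds' purchases of foreign equities 914.6, inward foreign direct investment in the manufacturing sector 900.4, acquisition of a foreign subsidiary by a resident firm (outward FDI) 444.7, foreign purchases of domestic corporate bonds 1353.1; capital account: acquisition of foreign patents and trademarks (non-produced assets) 81.9.)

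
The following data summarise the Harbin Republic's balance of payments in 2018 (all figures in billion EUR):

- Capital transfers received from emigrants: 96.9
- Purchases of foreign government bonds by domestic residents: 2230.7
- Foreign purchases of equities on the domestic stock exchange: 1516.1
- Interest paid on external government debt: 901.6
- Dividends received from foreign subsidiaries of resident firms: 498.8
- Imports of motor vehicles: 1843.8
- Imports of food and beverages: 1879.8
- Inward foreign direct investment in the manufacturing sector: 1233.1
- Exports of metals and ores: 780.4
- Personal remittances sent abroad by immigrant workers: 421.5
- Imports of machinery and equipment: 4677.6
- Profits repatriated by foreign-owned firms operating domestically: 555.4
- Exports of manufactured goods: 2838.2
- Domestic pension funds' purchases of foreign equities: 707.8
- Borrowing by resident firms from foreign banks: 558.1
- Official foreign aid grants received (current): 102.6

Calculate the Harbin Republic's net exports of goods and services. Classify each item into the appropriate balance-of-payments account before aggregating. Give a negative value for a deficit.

-4782.6

Goods: 2838.2 - 1843.8 + 780.4 - 1879.8 - 4677.6 = -4782.6
Trade balance = -4782.6 + 0.0 = -4782.6
(Excluded from the trade balance — capital account: capital transfers received from emigrants 96.9; financial account: purchases of foreign government bonds by domestic residents 2230.7, foreign purchases of equities on the domestic stock exchange 1516.1, inward foreign direct investment in the manufacturing sector 1233.1, domestic pension funds' purchases of foreign equities 707.8, borrowing by resident firms from foreign banks 558.1; primary income: interest paid on external government debt 901.6, dividends received from foreign subsidiaries of resident firms 498.8, profits repatriated by foreign-owned firms operating domestically 555.4; secondary income: personal remittances sent abroad by immigrant workers 421.5, official foreign aid grants received (current) 102.6.)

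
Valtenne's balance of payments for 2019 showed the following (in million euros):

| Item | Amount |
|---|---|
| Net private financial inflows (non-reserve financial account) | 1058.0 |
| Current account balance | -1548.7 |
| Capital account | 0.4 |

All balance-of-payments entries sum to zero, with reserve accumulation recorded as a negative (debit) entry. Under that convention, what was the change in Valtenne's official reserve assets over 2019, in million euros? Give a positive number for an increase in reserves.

Official reserve transactions balance = -((-1548.7) + 0.4 + 1058.0) = 490.3
An accumulation of reserves is recorded as a debit (negative entry), so the change in the stock of reserves is the negative of that balance.
Change in official reserves = -(490.3) = -490.3

-490.3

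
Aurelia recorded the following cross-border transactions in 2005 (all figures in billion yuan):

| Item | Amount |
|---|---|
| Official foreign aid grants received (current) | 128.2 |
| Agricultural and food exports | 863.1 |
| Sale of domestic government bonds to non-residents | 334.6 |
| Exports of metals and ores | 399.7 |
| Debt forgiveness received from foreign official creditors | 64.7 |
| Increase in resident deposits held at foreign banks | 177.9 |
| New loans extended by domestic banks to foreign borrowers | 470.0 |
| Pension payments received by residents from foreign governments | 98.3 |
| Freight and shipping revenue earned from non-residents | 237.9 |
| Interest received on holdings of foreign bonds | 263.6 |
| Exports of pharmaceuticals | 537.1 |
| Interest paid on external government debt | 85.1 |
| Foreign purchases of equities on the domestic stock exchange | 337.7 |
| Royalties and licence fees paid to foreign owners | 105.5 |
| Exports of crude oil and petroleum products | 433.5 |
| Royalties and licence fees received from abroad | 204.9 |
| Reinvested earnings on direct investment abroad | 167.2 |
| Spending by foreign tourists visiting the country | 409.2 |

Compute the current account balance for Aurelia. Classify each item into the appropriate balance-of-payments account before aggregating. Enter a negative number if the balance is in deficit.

3552.1

Goods: 537.1 + 433.5 + 863.1 + 399.7 = 2233.4
Services: -105.5 + 409.2 + 204.9 + 237.9 = 746.5
Primary income: 167.2 + 263.6 - 85.1 = 345.7
Secondary income: 128.2 + 98.3 = 226.5
Current account = 2233.4 + 746.5 + 345.7 + 226.5 = 3552.1
(Excluded from the current account — financial account: sale of domestic government bonds to non-residents 334.6, increase in resident deposits held at foreign banks 177.9, new loans extended by domestic banks to foreign borrowers 470.0, foreign purchases of equities on the domestic stock exchange 337.7; capital account: debt forgiveness received from foreign official creditors 64.7.)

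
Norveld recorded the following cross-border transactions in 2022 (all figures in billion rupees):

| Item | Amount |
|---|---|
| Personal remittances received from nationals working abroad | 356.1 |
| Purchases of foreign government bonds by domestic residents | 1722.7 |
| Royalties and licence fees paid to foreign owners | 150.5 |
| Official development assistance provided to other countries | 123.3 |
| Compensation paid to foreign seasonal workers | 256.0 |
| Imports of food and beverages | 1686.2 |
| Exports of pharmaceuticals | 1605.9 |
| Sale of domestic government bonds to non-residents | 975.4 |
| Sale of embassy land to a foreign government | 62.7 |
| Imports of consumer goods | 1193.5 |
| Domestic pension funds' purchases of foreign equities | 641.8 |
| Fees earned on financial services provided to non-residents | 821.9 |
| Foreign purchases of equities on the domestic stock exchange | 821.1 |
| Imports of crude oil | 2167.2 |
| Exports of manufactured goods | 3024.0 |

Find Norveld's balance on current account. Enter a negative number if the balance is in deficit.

231.2

Goods: -1686.2 - 2167.2 + 1605.9 - 1193.5 + 3024.0 = -417.0
Services: 821.9 - 150.5 = 671.4
Primary income: -256.0
Secondary income: 356.1 - 123.3 = 232.8
Current account = (-417.0) + 671.4 + (-256.0) + 232.8 = 231.2
(Excluded from the current account — financial account: purchases of foreign government bonds by domestic residents 1722.7, sale of domestic government bonds to non-residents 975.4, domestic pension funds' purchases of foreign equities 641.8, foreign purchases of equities on the domestic stock exchange 821.1; capital account: sale of embassy land to a foreign government 62.7.)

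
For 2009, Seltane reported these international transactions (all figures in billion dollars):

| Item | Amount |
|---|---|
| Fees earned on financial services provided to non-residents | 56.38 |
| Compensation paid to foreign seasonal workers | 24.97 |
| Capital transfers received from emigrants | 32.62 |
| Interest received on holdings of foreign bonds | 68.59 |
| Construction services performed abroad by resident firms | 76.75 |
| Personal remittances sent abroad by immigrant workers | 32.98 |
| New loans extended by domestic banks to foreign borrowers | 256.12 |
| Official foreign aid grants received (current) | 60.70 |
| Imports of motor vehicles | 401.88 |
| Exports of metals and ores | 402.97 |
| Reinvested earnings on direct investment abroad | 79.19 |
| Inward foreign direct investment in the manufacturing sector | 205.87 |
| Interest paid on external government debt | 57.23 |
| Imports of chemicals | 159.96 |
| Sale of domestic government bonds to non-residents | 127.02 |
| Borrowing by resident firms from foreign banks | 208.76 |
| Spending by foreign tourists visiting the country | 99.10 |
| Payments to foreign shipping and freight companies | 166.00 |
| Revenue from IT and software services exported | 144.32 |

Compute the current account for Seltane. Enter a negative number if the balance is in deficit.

Goods: -159.96 + 402.97 - 401.88 = -158.87
Services: 76.75 + 56.38 + 99.10 + 144.32 - 166.00 = 210.55
Primary income: 79.19 + 68.59 - 57.23 - 24.97 = 65.58
Secondary income: -32.98 + 60.70 = 27.72
Current account = (-158.87) + 210.55 + 65.58 + 27.72 = 144.98
(Excluded from the current account — capital account: capital transfers received from emigrants 32.62; financial account: new loans extended by domestic banks to foreign borrowers 256.12, inward foreign direct investment in the manufacturing sector 205.87, sale of domestic government bonds to non-residents 127.02, borrowing by resident firms from foreign banks 208.76.)

144.98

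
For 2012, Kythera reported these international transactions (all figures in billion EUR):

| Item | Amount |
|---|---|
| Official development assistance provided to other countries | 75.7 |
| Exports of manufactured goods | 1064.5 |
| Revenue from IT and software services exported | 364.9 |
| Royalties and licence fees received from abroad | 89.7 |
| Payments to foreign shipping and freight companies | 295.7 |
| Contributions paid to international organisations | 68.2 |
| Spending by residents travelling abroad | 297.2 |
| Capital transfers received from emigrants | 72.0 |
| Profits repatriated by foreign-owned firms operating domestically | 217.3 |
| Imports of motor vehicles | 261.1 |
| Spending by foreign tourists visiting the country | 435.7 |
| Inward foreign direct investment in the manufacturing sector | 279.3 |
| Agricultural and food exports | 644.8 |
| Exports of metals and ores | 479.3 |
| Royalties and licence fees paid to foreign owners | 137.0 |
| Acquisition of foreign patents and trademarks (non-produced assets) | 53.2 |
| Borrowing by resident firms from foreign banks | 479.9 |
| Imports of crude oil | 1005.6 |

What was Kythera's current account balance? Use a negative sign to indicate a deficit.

Goods: 644.8 - 1005.6 + 1064.5 - 261.1 + 479.3 = 921.9
Services: 435.7 - 295.7 + 89.7 + 364.9 - 297.2 - 137.0 = 160.4
Primary income: -217.3
Secondary income: -75.7 - 68.2 = -143.9
Current account = 921.9 + 160.4 + (-217.3) + (-143.9) = 721.1
(Excluded from the current account — capital account: capital transfers received from emigrants 72.0, acquisition of foreign patents and trademarks (non-produced assets) 53.2; financial account: inward foreign direct investment in the manufacturing sector 279.3, borrowing by resident firms from foreign banks 479.9.)

721.1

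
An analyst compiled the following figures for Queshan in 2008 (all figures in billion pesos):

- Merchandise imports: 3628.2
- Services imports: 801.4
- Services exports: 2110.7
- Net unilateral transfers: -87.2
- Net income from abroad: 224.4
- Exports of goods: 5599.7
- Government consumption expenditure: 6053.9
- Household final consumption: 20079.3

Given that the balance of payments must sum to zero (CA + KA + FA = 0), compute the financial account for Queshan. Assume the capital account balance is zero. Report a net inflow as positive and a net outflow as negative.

-3418.0

Goods balance = 5599.7 - 3628.2 = 1971.5
Services balance = 2110.7 - 801.4 = 1309.3
Trade balance (goods + services) = 1971.5 + 1309.3 = 3280.8
Net primary income = 224.4
Net secondary income = -87.2
Current account = 3280.8 + 224.4 + (-87.2) = 3418.0
Financial account = -(3418.0) = -3418.0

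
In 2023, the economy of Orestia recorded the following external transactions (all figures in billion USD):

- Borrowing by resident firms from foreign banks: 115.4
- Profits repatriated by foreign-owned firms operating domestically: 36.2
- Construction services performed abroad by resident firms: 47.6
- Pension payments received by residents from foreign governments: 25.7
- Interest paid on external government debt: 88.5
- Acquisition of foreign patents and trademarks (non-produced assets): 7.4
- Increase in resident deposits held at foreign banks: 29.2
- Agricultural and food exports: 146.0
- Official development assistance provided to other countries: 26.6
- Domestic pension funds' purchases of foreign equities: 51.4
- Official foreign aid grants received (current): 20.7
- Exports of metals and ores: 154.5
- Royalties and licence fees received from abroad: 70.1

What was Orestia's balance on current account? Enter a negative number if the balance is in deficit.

Goods: 154.5 + 146.0 = 300.5
Services: 47.6 + 70.1 = 117.7
Primary income: -88.5 - 36.2 = -124.7
Secondary income: 20.7 - 26.6 + 25.7 = 19.8
Current account = 300.5 + 117.7 + (-124.7) + 19.8 = 313.3
(Excluded from the current account — financial account: borrowing by resident firms from foreign banks 115.4, increase in resident deposits held at foreign banks 29.2, domestic pension funds' purchases of foreign equities 51.4; capital account: acquisition of foreign patents and trademarks (non-produced assets) 7.4.)

313.3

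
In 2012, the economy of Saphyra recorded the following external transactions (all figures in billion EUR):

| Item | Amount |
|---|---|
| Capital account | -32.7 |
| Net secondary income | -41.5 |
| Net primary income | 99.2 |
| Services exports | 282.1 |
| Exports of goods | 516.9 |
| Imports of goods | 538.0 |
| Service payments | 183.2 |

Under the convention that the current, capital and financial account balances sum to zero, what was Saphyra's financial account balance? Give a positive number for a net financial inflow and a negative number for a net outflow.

Goods balance = 516.9 - 538.0 = -21.1
Services balance = 282.1 - 183.2 = 98.9
Trade balance (goods + services) = -21.1 + 98.9 = 77.8
Net primary income = 99.2
Net secondary income = -41.5
Current account = 77.8 + 99.2 + (-41.5) = 135.5
Financial account = -(135.5 + (-32.7)) = -102.8

-102.8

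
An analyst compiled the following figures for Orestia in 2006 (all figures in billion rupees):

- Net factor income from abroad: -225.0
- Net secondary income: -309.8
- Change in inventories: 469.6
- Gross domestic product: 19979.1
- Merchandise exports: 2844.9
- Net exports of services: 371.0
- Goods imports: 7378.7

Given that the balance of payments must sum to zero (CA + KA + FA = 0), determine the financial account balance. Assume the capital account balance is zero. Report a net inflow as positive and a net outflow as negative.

4697.6

Goods balance = 2844.9 - 7378.7 = -4533.8
Services balance = 371.0
Trade balance (goods + services) = -4533.8 + 371.0 = -4162.8
Net primary income = -225.0
Net secondary income = -309.8
Current account = -4162.8 + (-225.0) + (-309.8) = -4697.6
Financial account = -(-4697.6) = 4697.6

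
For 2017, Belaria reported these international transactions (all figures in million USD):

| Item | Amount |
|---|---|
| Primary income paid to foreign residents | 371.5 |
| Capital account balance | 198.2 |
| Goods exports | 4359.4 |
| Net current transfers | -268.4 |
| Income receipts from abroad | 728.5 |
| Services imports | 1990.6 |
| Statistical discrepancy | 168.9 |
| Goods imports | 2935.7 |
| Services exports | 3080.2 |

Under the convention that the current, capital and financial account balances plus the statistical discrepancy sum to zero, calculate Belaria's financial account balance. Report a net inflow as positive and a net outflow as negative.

Goods balance = 4359.4 - 2935.7 = 1423.7
Services balance = 3080.2 - 1990.6 = 1089.6
Trade balance (goods + services) = 1423.7 + 1089.6 = 2513.3
Net primary income = 728.5 - 371.5 = 357.0
Net secondary income = -268.4
Current account = 2513.3 + 357.0 + (-268.4) = 2601.9
Financial account = -(2601.9 + 198.2 + 168.9) = -2969.0

-2969.0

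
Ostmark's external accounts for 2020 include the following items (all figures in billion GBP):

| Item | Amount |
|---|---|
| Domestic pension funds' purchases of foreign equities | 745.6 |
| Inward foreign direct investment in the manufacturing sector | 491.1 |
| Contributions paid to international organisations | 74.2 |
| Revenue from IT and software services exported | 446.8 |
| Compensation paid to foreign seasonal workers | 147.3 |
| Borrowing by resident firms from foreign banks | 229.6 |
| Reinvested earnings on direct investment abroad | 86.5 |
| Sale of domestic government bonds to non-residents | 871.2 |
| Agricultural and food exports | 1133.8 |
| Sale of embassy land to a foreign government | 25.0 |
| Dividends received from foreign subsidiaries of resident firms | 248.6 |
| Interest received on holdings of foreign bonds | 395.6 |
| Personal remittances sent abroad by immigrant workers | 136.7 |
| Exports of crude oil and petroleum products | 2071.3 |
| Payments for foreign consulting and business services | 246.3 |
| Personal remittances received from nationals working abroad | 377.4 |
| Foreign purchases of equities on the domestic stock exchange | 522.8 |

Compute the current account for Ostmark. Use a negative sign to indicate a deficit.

4155.5

Goods: 1133.8 + 2071.3 = 3205.1
Services: 446.8 - 246.3 = 200.5
Primary income: 248.6 - 147.3 + 86.5 + 395.6 = 583.4
Secondary income: -74.2 - 136.7 + 377.4 = 166.5
Current account = 3205.1 + 200.5 + 583.4 + 166.5 = 4155.5
(Excluded from the current account — financial account: domestic pension funds' purchases of foreign equities 745.6, inward foreign direct investment in the manufacturing sector 491.1, borrowing by resident firms from foreign banks 229.6, sale of domestic government bonds to non-residents 871.2, foreign purchases of equities on the domestic stock exchange 522.8; capital account: sale of embassy land to a foreign government 25.0.)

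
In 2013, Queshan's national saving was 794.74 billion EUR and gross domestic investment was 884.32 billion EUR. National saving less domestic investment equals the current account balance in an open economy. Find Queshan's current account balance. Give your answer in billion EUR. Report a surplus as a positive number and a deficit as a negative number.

S - I = CA (net lending to the rest of the world).
CA = S - I = 794.74 - 884.32 = -89.58

-89.58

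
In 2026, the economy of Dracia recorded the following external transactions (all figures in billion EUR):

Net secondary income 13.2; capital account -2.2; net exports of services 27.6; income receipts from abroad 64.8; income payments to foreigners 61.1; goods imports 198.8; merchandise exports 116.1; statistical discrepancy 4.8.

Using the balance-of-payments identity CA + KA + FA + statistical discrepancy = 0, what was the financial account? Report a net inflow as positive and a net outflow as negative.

35.6

Goods balance = 116.1 - 198.8 = -82.7
Services balance = 27.6
Trade balance (goods + services) = -82.7 + 27.6 = -55.1
Net primary income = 64.8 - 61.1 = 3.7
Net secondary income = 13.2
Current account = -55.1 + 3.7 + 13.2 = -38.2
Financial account = -(-38.2 + (-2.2) + 4.8) = 35.6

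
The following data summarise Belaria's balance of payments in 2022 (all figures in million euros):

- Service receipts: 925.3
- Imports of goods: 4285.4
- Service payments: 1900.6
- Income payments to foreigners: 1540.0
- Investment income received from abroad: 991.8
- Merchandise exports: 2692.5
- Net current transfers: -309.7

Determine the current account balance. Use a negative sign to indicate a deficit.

Goods balance = 2692.5 - 4285.4 = -1592.9
Services balance = 925.3 - 1900.6 = -975.3
Trade balance (goods + services) = -1592.9 + (-975.3) = -2568.2
Net primary income = 991.8 - 1540.0 = -548.2
Net secondary income = -309.7
Current account = -2568.2 + (-548.2) + (-309.7) = -3426.1

-3426.1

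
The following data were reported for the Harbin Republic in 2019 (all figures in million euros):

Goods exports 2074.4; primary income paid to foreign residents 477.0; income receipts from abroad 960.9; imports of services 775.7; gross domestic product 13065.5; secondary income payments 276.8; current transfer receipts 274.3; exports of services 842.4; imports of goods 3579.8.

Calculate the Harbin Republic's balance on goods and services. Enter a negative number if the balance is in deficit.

-1438.7

Goods balance = 2074.4 - 3579.8 = -1505.4
Services balance = 842.4 - 775.7 = 66.7
Trade balance (goods + services) = -1505.4 + 66.7 = -1438.7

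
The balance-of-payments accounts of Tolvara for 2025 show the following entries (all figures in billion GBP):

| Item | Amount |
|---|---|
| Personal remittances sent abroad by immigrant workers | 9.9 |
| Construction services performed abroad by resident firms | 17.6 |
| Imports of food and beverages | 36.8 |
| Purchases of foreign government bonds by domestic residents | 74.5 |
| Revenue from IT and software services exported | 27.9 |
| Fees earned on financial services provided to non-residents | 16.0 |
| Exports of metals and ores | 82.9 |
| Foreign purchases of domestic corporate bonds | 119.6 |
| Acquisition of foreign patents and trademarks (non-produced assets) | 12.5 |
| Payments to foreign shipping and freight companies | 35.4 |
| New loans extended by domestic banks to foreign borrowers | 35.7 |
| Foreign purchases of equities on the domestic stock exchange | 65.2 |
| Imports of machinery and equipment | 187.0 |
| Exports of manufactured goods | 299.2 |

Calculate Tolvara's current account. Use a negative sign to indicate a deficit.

174.5

Goods: -36.8 - 187.0 + 82.9 + 299.2 = 158.3
Services: 27.9 + 17.6 - 35.4 + 16.0 = 26.1
Secondary income: -9.9
Current account = 158.3 + 26.1 + (-9.9) = 174.5
(Excluded from the current account — financial account: purchases of foreign government bonds by domestic residents 74.5, foreign purchases of domestic corporate bonds 119.6, new loans extended by domestic banks to foreign borrowers 35.7, foreign purchases of equities on the domestic stock exchange 65.2; capital account: acquisition of foreign patents and trademarks (non-produced assets) 12.5.)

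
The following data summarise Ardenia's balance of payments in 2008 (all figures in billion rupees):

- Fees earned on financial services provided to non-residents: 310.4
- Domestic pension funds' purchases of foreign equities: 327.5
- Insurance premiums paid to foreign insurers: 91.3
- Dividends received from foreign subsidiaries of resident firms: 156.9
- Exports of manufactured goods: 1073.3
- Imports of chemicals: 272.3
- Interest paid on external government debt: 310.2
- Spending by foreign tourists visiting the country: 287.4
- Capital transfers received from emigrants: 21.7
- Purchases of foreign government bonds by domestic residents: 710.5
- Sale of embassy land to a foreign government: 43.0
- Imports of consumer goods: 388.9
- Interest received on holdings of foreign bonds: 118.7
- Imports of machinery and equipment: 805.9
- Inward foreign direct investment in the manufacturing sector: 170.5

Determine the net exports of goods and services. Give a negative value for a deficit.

Goods: -388.9 - 805.9 + 1073.3 - 272.3 = -393.8
Services: -91.3 + 287.4 + 310.4 = 506.5
Trade balance = -393.8 + 506.5 = 112.7
(Excluded from the trade balance — financial account: domestic pension funds' purchases of foreign equities 327.5, purchases of foreign government bonds by domestic residents 710.5, inward foreign direct investment in the manufacturing sector 170.5; primary income: dividends received from foreign subsidiaries of resident firms 156.9, interest paid on external government debt 310.2, interest received on holdings of foreign bonds 118.7; capital account: capital transfers received from emigrants 21.7, sale of embassy land to a foreign government 43.0.)

112.7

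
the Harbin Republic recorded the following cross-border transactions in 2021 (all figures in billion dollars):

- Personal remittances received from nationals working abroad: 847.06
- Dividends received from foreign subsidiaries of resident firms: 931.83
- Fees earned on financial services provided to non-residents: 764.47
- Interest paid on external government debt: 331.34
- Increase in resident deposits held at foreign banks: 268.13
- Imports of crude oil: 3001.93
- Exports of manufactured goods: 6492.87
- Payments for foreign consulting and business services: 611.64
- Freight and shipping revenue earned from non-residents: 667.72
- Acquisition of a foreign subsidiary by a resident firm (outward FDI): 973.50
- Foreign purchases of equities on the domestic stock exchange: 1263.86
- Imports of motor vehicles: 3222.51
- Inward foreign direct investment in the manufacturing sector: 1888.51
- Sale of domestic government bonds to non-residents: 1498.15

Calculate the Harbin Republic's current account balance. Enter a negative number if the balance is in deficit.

2536.53

Goods: -3001.93 - 3222.51 + 6492.87 = 268.43
Services: 764.47 + 667.72 - 611.64 = 820.55
Primary income: -331.34 + 931.83 = 600.49
Secondary income: 847.06
Current account = 268.43 + 820.55 + 600.49 + 847.06 = 2536.53
(Excluded from the current account — financial account: increase in resident deposits held at foreign banks 268.13, acquisition of a foreign subsidiary by a resident firm (outward FDI) 973.50, foreign purchases of equities on the domestic stock exchange 1263.86, inward foreign direct investment in the manufacturing sector 1888.51, sale of domestic government bonds to non-residents 1498.15.)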